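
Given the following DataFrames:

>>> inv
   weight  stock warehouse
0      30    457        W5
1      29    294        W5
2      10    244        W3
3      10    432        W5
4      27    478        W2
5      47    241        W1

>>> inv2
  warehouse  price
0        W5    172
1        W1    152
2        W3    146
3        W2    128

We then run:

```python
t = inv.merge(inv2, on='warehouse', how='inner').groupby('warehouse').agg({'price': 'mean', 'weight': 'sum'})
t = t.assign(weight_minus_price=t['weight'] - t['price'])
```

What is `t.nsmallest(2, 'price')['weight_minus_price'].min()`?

merge on 'warehouse' (how='inner') → 6 rows:
   weight  stock warehouse  price
0      30    457        W5    172
1      29    294        W5    172
2      10    244        W3    146
3      10    432        W5    172
4      27    478        W2    128
5      47    241        W1    152
group by warehouse: mean(price), sum(weight):
           price  weight
warehouse               
W1         152.0      47
W2         128.0      27
W3         146.0      10
W5         172.0      69
add column weight_minus_price = t['weight'] - t['price']:
           price  weight  weight_minus_price
warehouse                                   
W1         152.0      47              -105.0
W2         128.0      27              -101.0
W3         146.0      10              -136.0
W5         172.0      69              -103.0
take 2 rows with smallest price:
           price  weight  weight_minus_price
warehouse                                   
W2         128.0      27              -101.0
W3         146.0      10              -136.0
Finally, min of column 'weight_minus_price' = -136.0.

-136.0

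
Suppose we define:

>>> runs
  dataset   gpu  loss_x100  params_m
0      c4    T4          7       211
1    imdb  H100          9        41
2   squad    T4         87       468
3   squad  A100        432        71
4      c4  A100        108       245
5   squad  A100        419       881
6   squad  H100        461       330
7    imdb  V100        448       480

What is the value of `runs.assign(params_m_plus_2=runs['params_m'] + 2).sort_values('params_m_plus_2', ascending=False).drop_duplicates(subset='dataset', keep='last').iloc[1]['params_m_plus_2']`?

73

add column params_m_plus_2 = runs['params_m'] + 2:
  dataset   gpu  loss_x100  params_m  params_m_plus_2
0      c4    T4          7       211              213
1    imdb  H100          9        41               43
2   squad    T4         87       468              470
3   squad  A100        432        71               73
4      c4  A100        108       245              247
5   squad  A100        419       881              883
6   squad  H100        461       330              332
7    imdb  V100        448       480              482
sort by params_m_plus_2 descending:
  dataset   gpu  loss_x100  params_m  params_m_plus_2
5   squad  A100        419       881              883
7    imdb  V100        448       480              482
2   squad    T4         87       468              470
6   squad  H100        461       330              332
4      c4  A100        108       245              247
0      c4    T4          7       211              213
3   squad  A100        432        71               73
1    imdb  H100          9        41               43
drop duplicate dataset (keep=last):
  dataset   gpu  loss_x100  params_m  params_m_plus_2
0      c4    T4          7       211              213
3   squad  A100        432        71               73
1    imdb  H100          9        41               43
value at position 1, column 'params_m_plus_2' → 73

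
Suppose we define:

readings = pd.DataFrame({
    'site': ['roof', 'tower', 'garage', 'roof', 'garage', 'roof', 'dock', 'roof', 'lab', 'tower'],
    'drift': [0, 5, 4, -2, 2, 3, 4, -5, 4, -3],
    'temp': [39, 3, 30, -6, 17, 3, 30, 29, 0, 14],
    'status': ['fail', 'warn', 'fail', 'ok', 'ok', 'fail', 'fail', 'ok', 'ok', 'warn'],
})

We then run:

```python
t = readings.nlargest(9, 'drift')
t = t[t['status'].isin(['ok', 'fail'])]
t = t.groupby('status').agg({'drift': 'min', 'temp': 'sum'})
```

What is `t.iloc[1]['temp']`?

11

take 9 rows with largest drift:
     site  drift  temp status
1   tower      5     3   warn
2  garage      4    30   fail
6    dock      4    30   fail
8     lab      4     0     ok
5    roof      3     3   fail
4  garage      2    17     ok
0    roof      0    39   fail
3    roof     -2    -6     ok
9   tower     -3    14   warn
filter rows where status in ['ok', 'fail']:
     site  drift  temp status
2  garage      4    30   fail
6    dock      4    30   fail
8     lab      4     0     ok
5    roof      3     3   fail
4  garage      2    17     ok
0    roof      0    39   fail
3    roof     -2    -6     ok
group by status: min(drift), sum(temp):
        drift  temp
status             
fail        0   102
ok         -2    11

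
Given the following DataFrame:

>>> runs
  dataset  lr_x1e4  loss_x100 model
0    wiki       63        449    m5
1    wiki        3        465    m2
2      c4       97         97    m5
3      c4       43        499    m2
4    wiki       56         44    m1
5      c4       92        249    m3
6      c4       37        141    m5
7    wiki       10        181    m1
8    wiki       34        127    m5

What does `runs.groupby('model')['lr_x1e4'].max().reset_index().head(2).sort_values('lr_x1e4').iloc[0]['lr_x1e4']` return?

43

group by model, max of lr_x1e4:
model
m1    56
m2    43
m3    92
m5    97
Name: lr_x1e4, dtype: int64
reset_index():
  model  lr_x1e4
0    m1       56
1    m2       43
2    m3       92
3    m5       97
take first 2 rows:
  model  lr_x1e4
0    m1       56
1    m2       43
sort by lr_x1e4:
  model  lr_x1e4
1    m2       43
0    m1       56
Finally, value at position 0, column 'lr_x1e4' = 43.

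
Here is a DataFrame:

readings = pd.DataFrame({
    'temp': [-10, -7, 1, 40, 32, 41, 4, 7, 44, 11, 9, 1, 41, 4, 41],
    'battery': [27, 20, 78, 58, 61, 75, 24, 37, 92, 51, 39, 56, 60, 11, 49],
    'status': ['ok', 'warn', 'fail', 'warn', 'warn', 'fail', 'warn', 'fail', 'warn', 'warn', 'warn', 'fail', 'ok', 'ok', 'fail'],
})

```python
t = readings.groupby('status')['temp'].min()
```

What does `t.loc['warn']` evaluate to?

-7

group by status, min of temp:
status
fail     1
ok     -10
warn    -7
Name: temp, dtype: int64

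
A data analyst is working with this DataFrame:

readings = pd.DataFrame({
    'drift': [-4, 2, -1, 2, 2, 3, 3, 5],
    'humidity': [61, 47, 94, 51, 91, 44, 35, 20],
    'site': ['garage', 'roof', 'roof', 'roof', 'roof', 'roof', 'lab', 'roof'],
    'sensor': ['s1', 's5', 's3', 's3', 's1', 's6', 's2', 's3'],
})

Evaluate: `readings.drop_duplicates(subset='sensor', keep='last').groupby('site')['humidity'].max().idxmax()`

drop duplicate sensor (keep=last):
   drift  humidity  site sensor
1      2        47  roof     s5
4      2        91  roof     s1
5      3        44  roof     s6
6      3        35   lab     s2
7      5        20  roof     s3
group by site, max of humidity:
site
lab     35
roof    91
Name: humidity, dtype: int64

roof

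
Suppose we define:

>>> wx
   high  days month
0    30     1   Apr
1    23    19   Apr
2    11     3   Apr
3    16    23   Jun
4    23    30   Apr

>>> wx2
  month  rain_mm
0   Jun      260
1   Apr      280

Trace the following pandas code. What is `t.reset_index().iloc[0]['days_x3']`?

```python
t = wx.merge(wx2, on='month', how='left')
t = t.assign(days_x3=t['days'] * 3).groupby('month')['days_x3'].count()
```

merge on 'month' (how='left') → 5 rows:
   high  days month  rain_mm
0    30     1   Apr      280
1    23    19   Apr      280
2    11     3   Apr      280
3    16    23   Jun      260
4    23    30   Apr      280
add column days_x3 = t['days'] * 3:
   high  days month  rain_mm  days_x3
0    30     1   Apr      280        3
1    23    19   Apr      280       57
2    11     3   Apr      280        9
3    16    23   Jun      260       69
4    23    30   Apr      280       90
group by month, count of days_x3:
month
Apr    4
Jun    1
Name: days_x3, dtype: int64
reset_index():
  month  days_x3
0   Apr        4
1   Jun        1
value at position 0, column 'days_x3' → 4

4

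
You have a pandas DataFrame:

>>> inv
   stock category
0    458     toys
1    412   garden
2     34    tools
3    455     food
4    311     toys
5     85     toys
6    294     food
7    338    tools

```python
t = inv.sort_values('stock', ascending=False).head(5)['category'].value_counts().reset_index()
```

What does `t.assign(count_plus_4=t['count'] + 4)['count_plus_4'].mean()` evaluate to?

sort by stock descending:
   stock category
0    458     toys
3    455     food
1    412   garden
7    338    tools
4    311     toys
6    294     food
5     85     toys
2     34    tools
take first 5 rows:
   stock category
0    458     toys
3    455     food
1    412   garden
7    338    tools
4    311     toys
value_counts of category:
category
toys      2
food      1
garden    1
tools     1
Name: count, dtype: int64
reset_index():
  category  count
0     toys      2
1     food      1
2   garden      1
3    tools      1
add column count_plus_4 = t['count'] + 4:
  category  count  count_plus_4
0     toys      2             6
1     food      1             5
2   garden      1             5
3    tools      1             5
mean of column 'count_plus_4' → 5.25

5.25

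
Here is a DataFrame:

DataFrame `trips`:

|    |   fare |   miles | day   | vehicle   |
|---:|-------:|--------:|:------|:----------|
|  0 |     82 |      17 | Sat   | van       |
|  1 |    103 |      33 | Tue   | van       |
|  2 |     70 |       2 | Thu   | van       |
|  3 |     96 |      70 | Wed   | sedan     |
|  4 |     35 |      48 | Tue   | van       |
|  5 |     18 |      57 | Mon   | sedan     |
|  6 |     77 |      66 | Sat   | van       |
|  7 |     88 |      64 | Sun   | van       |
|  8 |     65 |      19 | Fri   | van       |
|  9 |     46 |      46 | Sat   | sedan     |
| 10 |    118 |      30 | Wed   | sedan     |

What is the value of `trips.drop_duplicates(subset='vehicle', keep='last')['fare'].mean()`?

91.5

drop duplicate vehicle (keep=last):
    fare  miles  day vehicle
8     65     19  Fri     van
10   118     30  Wed   sedan
So mean() = 91.5.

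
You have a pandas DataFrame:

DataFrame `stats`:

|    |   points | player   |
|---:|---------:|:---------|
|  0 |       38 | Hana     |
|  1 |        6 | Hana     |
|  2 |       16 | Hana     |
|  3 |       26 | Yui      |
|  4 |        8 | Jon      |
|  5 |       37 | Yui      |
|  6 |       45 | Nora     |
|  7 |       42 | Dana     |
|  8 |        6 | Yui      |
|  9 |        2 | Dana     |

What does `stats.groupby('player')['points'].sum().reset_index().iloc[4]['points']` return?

group by player, sum of points:
player
Dana    44
Hana    60
Jon      8
Nora    45
Yui     69
Name: points, dtype: int64
reset_index():
  player  points
0   Dana      44
1   Hana      60
2    Jon       8
3   Nora      45
4    Yui      69
value at position 4, column 'points' → 69

69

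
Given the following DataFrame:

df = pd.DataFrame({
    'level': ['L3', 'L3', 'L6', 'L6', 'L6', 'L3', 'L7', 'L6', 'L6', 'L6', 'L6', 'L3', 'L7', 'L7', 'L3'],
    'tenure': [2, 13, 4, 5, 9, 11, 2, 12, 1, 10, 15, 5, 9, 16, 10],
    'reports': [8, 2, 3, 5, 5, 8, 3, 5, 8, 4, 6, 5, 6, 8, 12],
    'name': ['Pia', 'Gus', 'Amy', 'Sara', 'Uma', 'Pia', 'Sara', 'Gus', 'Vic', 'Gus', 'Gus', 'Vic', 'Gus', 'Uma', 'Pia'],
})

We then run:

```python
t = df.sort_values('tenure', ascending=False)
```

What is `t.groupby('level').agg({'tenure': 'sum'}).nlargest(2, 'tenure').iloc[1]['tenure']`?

sort by tenure descending:
   level  tenure  reports  name
13    L7      16        8   Uma
10    L6      15        6   Gus
1     L3      13        2   Gus
7     L6      12        5   Gus
5     L3      11        8   Pia
9     L6      10        4   Gus
14    L3      10       12   Pia
4     L6       9        5   Uma
12    L7       9        6   Gus
3     L6       5        5  Sara
11    L3       5        5   Vic
2     L6       4        3   Amy
0     L3       2        8   Pia
6     L7       2        3  Sara
8     L6       1        8   Vic
group by level, sum of tenure:
       tenure
level        
L3         41
L6         56
L7         27
take 2 rows with largest tenure:
       tenure
level        
L6         56
L3         41
Taking the value at position 1, column 'tenure' gives 41.

41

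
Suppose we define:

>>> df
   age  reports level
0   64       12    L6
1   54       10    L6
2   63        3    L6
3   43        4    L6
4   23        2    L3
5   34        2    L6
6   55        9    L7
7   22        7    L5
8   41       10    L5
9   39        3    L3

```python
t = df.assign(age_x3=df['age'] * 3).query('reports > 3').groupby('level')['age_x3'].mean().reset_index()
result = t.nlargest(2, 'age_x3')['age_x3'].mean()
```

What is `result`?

add column age_x3 = df['age'] * 3:
   age  reports level  age_x3
0   64       12    L6     192
1   54       10    L6     162
2   63        3    L6     189
3   43        4    L6     129
4   23        2    L3      69
5   34        2    L6     102
6   55        9    L7     165
7   22        7    L5      66
8   41       10    L5     123
9   39        3    L3     117
filter rows where reports > 3:
   age  reports level  age_x3
0   64       12    L6     192
1   54       10    L6     162
3   43        4    L6     129
6   55        9    L7     165
7   22        7    L5      66
8   41       10    L5     123
group by level, mean of age_x3:
level
L5     94.5
L6    161.0
L7    165.0
Name: age_x3, dtype: float64
reset_index():
  level  age_x3
0    L5    94.5
1    L6   161.0
2    L7   165.0
take 2 rows with largest age_x3:
  level  age_x3
2    L7   165.0
1    L6   161.0
Hence 163.0.

163.0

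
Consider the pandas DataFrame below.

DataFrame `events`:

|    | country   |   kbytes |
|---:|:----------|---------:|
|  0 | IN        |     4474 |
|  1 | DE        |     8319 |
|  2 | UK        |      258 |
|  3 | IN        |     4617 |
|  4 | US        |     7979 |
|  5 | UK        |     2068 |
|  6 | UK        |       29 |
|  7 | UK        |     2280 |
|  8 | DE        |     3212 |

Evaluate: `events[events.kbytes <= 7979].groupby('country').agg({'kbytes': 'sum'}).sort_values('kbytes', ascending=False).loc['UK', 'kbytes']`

filter rows where kbytes <= 7979:
  country  kbytes
0      IN    4474
2      UK     258
3      IN    4617
4      US    7979
5      UK    2068
6      UK      29
7      UK    2280
8      DE    3212
group by country, sum of kbytes:
         kbytes
country        
DE         3212
IN         9091
UK         4635
US         7979
sort by kbytes descending:
         kbytes
country        
IN         9091
US         7979
UK         4635
DE         3212
Hence 4635.

4635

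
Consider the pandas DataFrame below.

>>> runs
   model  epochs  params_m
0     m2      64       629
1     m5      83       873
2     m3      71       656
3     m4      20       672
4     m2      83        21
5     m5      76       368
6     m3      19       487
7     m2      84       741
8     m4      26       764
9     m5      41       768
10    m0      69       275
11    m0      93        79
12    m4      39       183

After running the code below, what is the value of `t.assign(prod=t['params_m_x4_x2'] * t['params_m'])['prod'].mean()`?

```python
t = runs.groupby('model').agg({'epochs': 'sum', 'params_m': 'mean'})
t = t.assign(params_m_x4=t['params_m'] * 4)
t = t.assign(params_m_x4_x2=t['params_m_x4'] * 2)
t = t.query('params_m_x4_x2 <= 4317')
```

group by model: sum(epochs), mean(params_m):
       epochs    params_m
model                    
m0        162  177.000000
m2        231  463.666667
m3         90  571.500000
m4         85  539.666667
m5        200  669.666667
add column params_m_x4 = t['params_m'] * 4:
       epochs    params_m  params_m_x4
model                                 
m0        162  177.000000   708.000000
m2        231  463.666667  1854.666667
m3         90  571.500000  2286.000000
m4         85  539.666667  2158.666667
m5        200  669.666667  2678.666667
add column params_m_x4_x2 = t['params_m_x4'] * 2:
       epochs    params_m  params_m_x4  params_m_x4_x2
model                                                 
m0        162  177.000000   708.000000     1416.000000
m2        231  463.666667  1854.666667     3709.333333
m3         90  571.500000  2286.000000     4572.000000
m4         85  539.666667  2158.666667     4317.333333
m5        200  669.666667  2678.666667     5357.333333
filter rows where params_m_x4_x2 <= 4317:
       epochs    params_m  params_m_x4  params_m_x4_x2
model                                                 
m0        162  177.000000   708.000000     1416.000000
m2        231  463.666667  1854.666667     3709.333333
add column prod = t['params_m_x4_x2'] * t['params_m']:
       epochs    params_m  params_m_x4  params_m_x4_x2          prod
model                                                               
m0        162  177.000000   708.000000     1416.000000  2.506320e+05
m2        231  463.666667  1854.666667     3709.333333  1.719894e+06
Taking the mean of column 'prod' gives 985263.111111.

985263.111111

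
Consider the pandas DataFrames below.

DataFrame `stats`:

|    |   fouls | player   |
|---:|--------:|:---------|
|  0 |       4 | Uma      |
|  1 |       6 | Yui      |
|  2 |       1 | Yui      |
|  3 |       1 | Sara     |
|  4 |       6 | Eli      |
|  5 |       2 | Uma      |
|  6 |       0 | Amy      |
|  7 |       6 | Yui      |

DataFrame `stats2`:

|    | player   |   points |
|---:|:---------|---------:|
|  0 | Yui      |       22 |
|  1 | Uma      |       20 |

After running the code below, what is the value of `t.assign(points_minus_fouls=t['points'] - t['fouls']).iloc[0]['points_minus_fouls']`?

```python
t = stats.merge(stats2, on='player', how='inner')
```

merge on 'player' (how='inner') → 5 rows:
   fouls player  points
0      4    Uma      20
1      6    Yui      22
2      1    Yui      22
3      2    Uma      20
4      6    Yui      22
add column points_minus_fouls = t['points'] - t['fouls']:
   fouls player  points  points_minus_fouls
0      4    Uma      20                  16
1      6    Yui      22                  16
2      1    Yui      22                  21
3      2    Uma      20                  18
4      6    Yui      22                  16
value at position 0, column 'points_minus_fouls' → 16

16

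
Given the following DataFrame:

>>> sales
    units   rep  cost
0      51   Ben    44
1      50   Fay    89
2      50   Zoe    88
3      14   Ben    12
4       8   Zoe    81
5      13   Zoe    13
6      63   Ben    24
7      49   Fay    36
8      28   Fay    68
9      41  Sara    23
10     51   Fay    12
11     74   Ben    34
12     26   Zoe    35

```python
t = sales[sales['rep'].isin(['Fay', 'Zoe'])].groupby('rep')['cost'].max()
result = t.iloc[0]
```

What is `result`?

filter rows where rep in ['Fay', 'Zoe']:
    units  rep  cost
1      50  Fay    89
2      50  Zoe    88
4       8  Zoe    81
5      13  Zoe    13
7      49  Fay    36
8      28  Fay    68
10     51  Fay    12
12     26  Zoe    35
group by rep, max of cost:
rep
Fay    89
Zoe    88
Name: cost, dtype: int64

89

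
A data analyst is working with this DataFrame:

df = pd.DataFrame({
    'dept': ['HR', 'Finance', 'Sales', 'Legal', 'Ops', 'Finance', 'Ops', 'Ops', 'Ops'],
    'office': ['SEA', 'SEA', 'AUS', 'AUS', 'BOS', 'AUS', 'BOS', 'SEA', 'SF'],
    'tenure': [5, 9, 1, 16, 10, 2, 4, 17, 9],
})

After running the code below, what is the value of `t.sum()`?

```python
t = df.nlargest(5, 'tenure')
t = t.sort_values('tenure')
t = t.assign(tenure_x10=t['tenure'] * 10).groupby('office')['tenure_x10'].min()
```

440

take 5 rows with largest tenure:
      dept office  tenure
7      Ops    SEA      17
3    Legal    AUS      16
4      Ops    BOS      10
1  Finance    SEA       9
8      Ops     SF       9
sort by tenure:
      dept office  tenure
1  Finance    SEA       9
8      Ops     SF       9
4      Ops    BOS      10
3    Legal    AUS      16
7      Ops    SEA      17
add column tenure_x10 = t['tenure'] * 10:
      dept office  tenure  tenure_x10
1  Finance    SEA       9          90
8      Ops     SF       9          90
4      Ops    BOS      10         100
3    Legal    AUS      16         160
7      Ops    SEA      17         170
group by office, min of tenure_x10:
office
AUS    160
BOS    100
SEA     90
SF      90
Name: tenure_x10, dtype: int64
Reading off the sum of the resulting series, we get 440.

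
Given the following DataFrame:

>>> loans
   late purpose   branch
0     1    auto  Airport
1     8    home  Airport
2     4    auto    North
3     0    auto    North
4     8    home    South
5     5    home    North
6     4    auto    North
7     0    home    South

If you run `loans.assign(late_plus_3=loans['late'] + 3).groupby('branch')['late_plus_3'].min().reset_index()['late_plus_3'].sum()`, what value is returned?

10

add column late_plus_3 = loans['late'] + 3:
   late purpose   branch  late_plus_3
0     1    auto  Airport            4
1     8    home  Airport           11
2     4    auto    North            7
3     0    auto    North            3
4     8    home    South           11
5     5    home    North            8
6     4    auto    North            7
7     0    home    South            3
group by branch, min of late_plus_3:
branch
Airport    4
North      3
South      3
Name: late_plus_3, dtype: int64
reset_index():
    branch  late_plus_3
0  Airport            4
1    North            3
2    South            3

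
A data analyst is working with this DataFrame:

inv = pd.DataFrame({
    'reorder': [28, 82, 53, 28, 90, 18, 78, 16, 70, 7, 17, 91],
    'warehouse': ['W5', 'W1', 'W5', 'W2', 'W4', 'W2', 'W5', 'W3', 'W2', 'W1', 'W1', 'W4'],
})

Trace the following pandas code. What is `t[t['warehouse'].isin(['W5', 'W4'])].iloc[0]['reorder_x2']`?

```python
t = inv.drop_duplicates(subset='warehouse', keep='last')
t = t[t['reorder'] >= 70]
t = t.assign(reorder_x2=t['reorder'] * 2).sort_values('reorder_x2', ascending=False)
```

drop duplicate warehouse (keep=last):
    reorder warehouse
6        78        W5
7        16        W3
8        70        W2
10       17        W1
11       91        W4
filter rows where reorder >= 70:
    reorder warehouse
6        78        W5
8        70        W2
11       91        W4
add column reorder_x2 = t['reorder'] * 2:
    reorder warehouse  reorder_x2
6        78        W5         156
8        70        W2         140
11       91        W4         182
sort by reorder_x2 descending:
    reorder warehouse  reorder_x2
11       91        W4         182
6        78        W5         156
8        70        W2         140
filter rows where warehouse in ['W5', 'W4']:
    reorder warehouse  reorder_x2
11       91        W4         182
6        78        W5         156
value at position 0, column 'reorder_x2' → 182

182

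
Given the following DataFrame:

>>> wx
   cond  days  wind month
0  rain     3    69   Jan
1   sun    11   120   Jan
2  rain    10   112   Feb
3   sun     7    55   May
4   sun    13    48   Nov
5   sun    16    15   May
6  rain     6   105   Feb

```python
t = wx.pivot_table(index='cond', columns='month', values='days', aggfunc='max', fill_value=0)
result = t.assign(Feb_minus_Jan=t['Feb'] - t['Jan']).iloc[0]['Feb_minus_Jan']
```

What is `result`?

pivot: rows=cond, cols=month, max(days):
month  Feb  Jan  May  Nov
cond                     
rain    10    3    0    0
sun      0   11   16   13
add column Feb_minus_Jan = t['Feb'] - t['Jan']:
month  Feb  Jan  May  Nov  Feb_minus_Jan
cond                                    
rain    10    3    0    0              7
sun      0   11   16   13            -11
value at position 0, column 'Feb_minus_Jan' → 7

7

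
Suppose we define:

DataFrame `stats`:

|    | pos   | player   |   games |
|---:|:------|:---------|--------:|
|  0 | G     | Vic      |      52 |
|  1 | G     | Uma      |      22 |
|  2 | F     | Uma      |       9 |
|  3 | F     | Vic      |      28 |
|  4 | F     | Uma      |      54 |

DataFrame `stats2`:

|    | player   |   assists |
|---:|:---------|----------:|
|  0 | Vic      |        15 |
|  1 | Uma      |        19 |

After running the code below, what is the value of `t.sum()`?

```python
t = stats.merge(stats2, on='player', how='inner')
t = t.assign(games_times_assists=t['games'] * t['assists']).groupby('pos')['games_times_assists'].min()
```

589

merge on 'player' (how='inner') → 5 rows:
  pos player  games  assists
0   G    Vic     52       15
1   G    Uma     22       19
2   F    Uma      9       19
3   F    Vic     28       15
4   F    Uma     54       19
add column games_times_assists = t['games'] * t['assists']:
  pos player  games  assists  games_times_assists
0   G    Vic     52       15                  780
1   G    Uma     22       19                  418
2   F    Uma      9       19                  171
3   F    Vic     28       15                  420
4   F    Uma     54       19                 1026
group by pos, min of games_times_assists:
pos
F    171
G    418
Name: games_times_assists, dtype: int64
Hence 589.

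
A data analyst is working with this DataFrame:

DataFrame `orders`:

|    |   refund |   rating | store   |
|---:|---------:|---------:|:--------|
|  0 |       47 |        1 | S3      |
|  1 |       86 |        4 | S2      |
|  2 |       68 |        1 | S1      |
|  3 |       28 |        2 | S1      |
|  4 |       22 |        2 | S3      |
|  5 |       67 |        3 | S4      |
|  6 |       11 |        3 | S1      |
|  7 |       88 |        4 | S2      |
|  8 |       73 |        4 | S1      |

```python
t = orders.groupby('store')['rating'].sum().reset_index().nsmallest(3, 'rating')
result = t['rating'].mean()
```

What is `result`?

4.66666666667

group by store, sum of rating:
store
S1    10
S2     8
S3     3
S4     3
Name: rating, dtype: int64
reset_index():
  store  rating
0    S1      10
1    S2       8
2    S3       3
3    S4       3
take 3 rows with smallest rating:
  store  rating
2    S3       3
3    S4       3
1    S2       8
Reading off the mean of column 'rating', we get 4.66666666667.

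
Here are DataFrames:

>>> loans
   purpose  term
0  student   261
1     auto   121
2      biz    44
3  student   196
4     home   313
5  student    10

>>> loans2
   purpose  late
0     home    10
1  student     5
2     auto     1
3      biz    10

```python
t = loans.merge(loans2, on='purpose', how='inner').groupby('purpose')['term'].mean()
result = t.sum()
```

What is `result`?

merge on 'purpose' (how='inner') → 6 rows:
   purpose  term  late
0  student   261     5
1     auto   121     1
2      biz    44    10
3  student   196     5
4     home   313    10
5  student    10     5
group by purpose, mean of term:
purpose
auto       121.000000
biz         44.000000
home       313.000000
student    155.666667
Name: term, dtype: float64

633.666666667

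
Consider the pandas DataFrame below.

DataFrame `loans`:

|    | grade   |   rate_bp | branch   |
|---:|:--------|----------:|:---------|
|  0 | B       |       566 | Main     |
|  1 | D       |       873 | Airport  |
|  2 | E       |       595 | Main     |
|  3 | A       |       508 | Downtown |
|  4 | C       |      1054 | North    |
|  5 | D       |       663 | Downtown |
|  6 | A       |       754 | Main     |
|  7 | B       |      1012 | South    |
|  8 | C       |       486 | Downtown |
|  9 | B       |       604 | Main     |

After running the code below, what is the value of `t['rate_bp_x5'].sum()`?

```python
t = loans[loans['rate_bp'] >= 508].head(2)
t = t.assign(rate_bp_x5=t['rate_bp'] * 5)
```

filter rows where rate_bp >= 508:
  grade  rate_bp    branch
0     B      566      Main
1     D      873   Airport
2     E      595      Main
3     A      508  Downtown
4     C     1054     North
5     D      663  Downtown
6     A      754      Main
7     B     1012     South
9     B      604      Main
take first 2 rows:
  grade  rate_bp   branch
0     B      566     Main
1     D      873  Airport
add column rate_bp_x5 = t['rate_bp'] * 5:
  grade  rate_bp   branch  rate_bp_x5
0     B      566     Main        2830
1     D      873  Airport        4365
The sum of column 'rate_bp_x5' is 7195.

7195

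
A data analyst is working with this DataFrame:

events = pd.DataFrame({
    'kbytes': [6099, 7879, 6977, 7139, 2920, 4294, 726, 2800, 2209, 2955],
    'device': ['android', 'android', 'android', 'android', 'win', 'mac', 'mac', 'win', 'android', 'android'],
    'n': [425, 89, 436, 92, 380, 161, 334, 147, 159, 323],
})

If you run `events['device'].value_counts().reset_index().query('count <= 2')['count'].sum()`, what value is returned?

value_counts of device:
device
android    6
win        2
mac        2
Name: count, dtype: int64
reset_index():
    device  count
0  android      6
1      win      2
2      mac      2
filter rows where count <= 2:
  device  count
1    win      2
2    mac      2
The sum of column 'count' is 4.

4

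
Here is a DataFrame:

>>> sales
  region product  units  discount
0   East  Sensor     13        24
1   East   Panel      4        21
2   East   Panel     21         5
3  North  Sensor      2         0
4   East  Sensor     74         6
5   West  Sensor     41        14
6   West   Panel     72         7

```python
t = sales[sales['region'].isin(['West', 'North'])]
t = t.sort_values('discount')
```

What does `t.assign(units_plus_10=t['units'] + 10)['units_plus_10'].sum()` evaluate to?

145

filter rows where region in ['West', 'North']:
  region product  units  discount
3  North  Sensor      2         0
5   West  Sensor     41        14
6   West   Panel     72         7
sort by discount:
  region product  units  discount
3  North  Sensor      2         0
6   West   Panel     72         7
5   West  Sensor     41        14
add column units_plus_10 = t['units'] + 10:
  region product  units  discount  units_plus_10
3  North  Sensor      2         0             12
6   West   Panel     72         7             82
5   West  Sensor     41        14             51
Hence 145.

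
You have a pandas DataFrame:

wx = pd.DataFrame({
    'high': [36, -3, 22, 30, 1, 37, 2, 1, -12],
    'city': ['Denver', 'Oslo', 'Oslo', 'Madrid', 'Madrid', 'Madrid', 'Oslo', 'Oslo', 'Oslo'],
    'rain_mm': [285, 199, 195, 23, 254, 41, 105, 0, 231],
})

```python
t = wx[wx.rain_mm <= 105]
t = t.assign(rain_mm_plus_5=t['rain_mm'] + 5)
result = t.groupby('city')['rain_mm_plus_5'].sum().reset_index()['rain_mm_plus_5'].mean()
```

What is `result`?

filter rows where rain_mm <= 105:
   high    city  rain_mm
3    30  Madrid       23
5    37  Madrid       41
6     2    Oslo      105
7     1    Oslo        0
add column rain_mm_plus_5 = t['rain_mm'] + 5:
   high    city  rain_mm  rain_mm_plus_5
3    30  Madrid       23              28
5    37  Madrid       41              46
6     2    Oslo      105             110
7     1    Oslo        0               5
group by city, sum of rain_mm_plus_5:
city
Madrid     74
Oslo      115
Name: rain_mm_plus_5, dtype: int64
reset_index():
     city  rain_mm_plus_5
0  Madrid              74
1    Oslo             115

94.5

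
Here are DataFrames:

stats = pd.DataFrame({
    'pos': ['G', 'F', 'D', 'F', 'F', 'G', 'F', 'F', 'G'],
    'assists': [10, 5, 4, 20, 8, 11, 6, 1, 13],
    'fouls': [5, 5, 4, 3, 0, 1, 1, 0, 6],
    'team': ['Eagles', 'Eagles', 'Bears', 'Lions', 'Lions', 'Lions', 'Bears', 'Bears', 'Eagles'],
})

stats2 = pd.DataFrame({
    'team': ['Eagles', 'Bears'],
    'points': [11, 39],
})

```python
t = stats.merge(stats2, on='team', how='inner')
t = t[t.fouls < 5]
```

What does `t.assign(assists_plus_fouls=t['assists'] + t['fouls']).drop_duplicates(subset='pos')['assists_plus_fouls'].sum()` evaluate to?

merge on 'team' (how='inner') → 6 rows:
  pos  assists  fouls    team  points
0   G       10      5  Eagles      11
1   F        5      5  Eagles      11
2   D        4      4   Bears      39
3   F        6      1   Bears      39
4   F        1      0   Bears      39
5   G       13      6  Eagles      11
filter rows where fouls < 5:
  pos  assists  fouls   team  points
2   D        4      4  Bears      39
3   F        6      1  Bears      39
4   F        1      0  Bears      39
add column assists_plus_fouls = t['assists'] + t['fouls']:
  pos  assists  fouls   team  points  assists_plus_fouls
2   D        4      4  Bears      39                   8
3   F        6      1  Bears      39                   7
4   F        1      0  Bears      39                   1
drop duplicate pos (keep=first):
  pos  assists  fouls   team  points  assists_plus_fouls
2   D        4      4  Bears      39                   8
3   F        6      1  Bears      39                   7
Taking the sum of column 'assists_plus_fouls' gives 15.

15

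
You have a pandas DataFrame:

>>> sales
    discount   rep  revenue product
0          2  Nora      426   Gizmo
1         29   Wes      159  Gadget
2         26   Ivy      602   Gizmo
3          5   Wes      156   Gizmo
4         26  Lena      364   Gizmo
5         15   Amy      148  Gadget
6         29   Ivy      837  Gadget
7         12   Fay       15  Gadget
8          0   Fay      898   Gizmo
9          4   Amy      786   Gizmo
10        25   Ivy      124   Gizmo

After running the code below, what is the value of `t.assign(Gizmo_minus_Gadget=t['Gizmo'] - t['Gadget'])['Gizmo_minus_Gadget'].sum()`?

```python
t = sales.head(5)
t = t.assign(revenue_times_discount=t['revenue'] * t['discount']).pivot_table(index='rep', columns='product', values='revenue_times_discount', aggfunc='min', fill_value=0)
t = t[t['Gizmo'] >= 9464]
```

25116

take first 5 rows:
   discount   rep  revenue product
0         2  Nora      426   Gizmo
1        29   Wes      159  Gadget
2        26   Ivy      602   Gizmo
3         5   Wes      156   Gizmo
4        26  Lena      364   Gizmo
add column revenue_times_discount = t['revenue'] * t['discount']:
   discount   rep  revenue product  revenue_times_discount
0         2  Nora      426   Gizmo                     852
1        29   Wes      159  Gadget                    4611
2        26   Ivy      602   Gizmo                   15652
3         5   Wes      156   Gizmo                     780
4        26  Lena      364   Gizmo                    9464
pivot: rows=rep, cols=product, min(revenue_times_discount):
product  Gadget  Gizmo
rep                   
Ivy           0  15652
Lena          0   9464
Nora          0    852
Wes        4611    780
filter rows where Gizmo >= 9464:
product  Gadget  Gizmo
rep                   
Ivy           0  15652
Lena          0   9464
add column Gizmo_minus_Gadget = t['Gizmo'] - t['Gadget']:
product  Gadget  Gizmo  Gizmo_minus_Gadget
rep                                       
Ivy           0  15652               15652
Lena          0   9464                9464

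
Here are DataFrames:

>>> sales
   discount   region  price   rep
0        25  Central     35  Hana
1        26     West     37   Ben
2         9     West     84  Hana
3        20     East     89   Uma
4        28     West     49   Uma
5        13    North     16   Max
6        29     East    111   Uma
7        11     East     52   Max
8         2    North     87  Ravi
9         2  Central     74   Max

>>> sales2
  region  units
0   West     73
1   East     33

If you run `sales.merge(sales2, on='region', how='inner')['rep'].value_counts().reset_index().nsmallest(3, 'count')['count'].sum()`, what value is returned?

3

merge on 'region' (how='inner') → 6 rows:
   discount region  price   rep  units
0        26   West     37   Ben     73
1         9   West     84  Hana     73
2        20   East     89   Uma     33
3        28   West     49   Uma     73
4        29   East    111   Uma     33
5        11   East     52   Max     33
value_counts of rep:
rep
Uma     3
Ben     1
Hana    1
Max     1
Name: count, dtype: int64
reset_index():
    rep  count
0   Uma      3
1   Ben      1
2  Hana      1
3   Max      1
take 3 rows with smallest count:
    rep  count
1   Ben      1
2  Hana      1
3   Max      1
Then the sum of column 'count': 3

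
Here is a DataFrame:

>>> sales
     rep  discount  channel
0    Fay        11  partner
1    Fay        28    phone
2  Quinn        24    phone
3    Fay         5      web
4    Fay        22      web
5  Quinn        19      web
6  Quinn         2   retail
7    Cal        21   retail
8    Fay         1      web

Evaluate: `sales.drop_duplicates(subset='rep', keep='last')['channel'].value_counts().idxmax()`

drop duplicate rep (keep=last):
     rep  discount channel
6  Quinn         2  retail
7    Cal        21  retail
8    Fay         1     web
value_counts of channel:
channel
retail    2
web       1
Name: count, dtype: int64
Taking the label with the largest value gives retail.

retail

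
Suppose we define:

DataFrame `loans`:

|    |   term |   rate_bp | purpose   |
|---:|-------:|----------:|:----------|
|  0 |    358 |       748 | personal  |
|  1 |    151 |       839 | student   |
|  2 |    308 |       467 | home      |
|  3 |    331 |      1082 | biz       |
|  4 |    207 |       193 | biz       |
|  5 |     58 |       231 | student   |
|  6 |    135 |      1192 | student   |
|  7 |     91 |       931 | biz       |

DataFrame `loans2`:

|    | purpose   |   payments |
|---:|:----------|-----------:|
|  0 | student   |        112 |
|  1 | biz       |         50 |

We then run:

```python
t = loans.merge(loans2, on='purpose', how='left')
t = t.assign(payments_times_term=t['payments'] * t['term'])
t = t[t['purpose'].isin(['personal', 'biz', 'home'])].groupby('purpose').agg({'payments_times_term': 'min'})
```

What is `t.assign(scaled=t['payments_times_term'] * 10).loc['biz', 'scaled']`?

45500.0

merge on 'purpose' (how='left') → 8 rows:
   term  rate_bp   purpose  payments
0   358      748  personal       NaN
1   151      839   student     112.0
2   308      467      home       NaN
3   331     1082       biz      50.0
4   207      193       biz      50.0
5    58      231   student     112.0
6   135     1192   student     112.0
7    91      931       biz      50.0
add column payments_times_term = t['payments'] * t['term']:
   term  rate_bp   purpose  payments  payments_times_term
0   358      748  personal       NaN                  NaN
1   151      839   student     112.0              16912.0
2   308      467      home       NaN                  NaN
3   331     1082       biz      50.0              16550.0
4   207      193       biz      50.0              10350.0
5    58      231   student     112.0               6496.0
6   135     1192   student     112.0              15120.0
7    91      931       biz      50.0               4550.0
filter rows where purpose in ['personal', 'biz', 'home']:
   term  rate_bp   purpose  payments  payments_times_term
0   358      748  personal       NaN                  NaN
2   308      467      home       NaN                  NaN
3   331     1082       biz      50.0              16550.0
4   207      193       biz      50.0              10350.0
7    91      931       biz      50.0               4550.0
group by purpose, min of payments_times_term:
          payments_times_term
purpose                      
biz                    4550.0
home                      NaN
personal                  NaN
add column scaled = t['payments_times_term'] * 10:
          payments_times_term   scaled
purpose                               
biz                    4550.0  45500.0
home                      NaN      NaN
personal                  NaN      NaN
value at row 'biz', column 'scaled' → 45500.0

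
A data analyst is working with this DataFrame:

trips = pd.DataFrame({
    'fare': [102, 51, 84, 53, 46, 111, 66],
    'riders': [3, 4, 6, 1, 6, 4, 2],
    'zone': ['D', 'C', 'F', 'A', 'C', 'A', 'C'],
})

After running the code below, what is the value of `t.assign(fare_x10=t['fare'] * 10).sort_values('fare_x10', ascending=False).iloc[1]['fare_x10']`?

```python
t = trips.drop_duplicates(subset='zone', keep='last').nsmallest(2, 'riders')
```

660

drop duplicate zone (keep=last):
   fare  riders zone
0   102       3    D
2    84       6    F
5   111       4    A
6    66       2    C
take 2 rows with smallest riders:
   fare  riders zone
6    66       2    C
0   102       3    D
add column fare_x10 = t['fare'] * 10:
   fare  riders zone  fare_x10
6    66       2    C       660
0   102       3    D      1020
sort by fare_x10 descending:
   fare  riders zone  fare_x10
0   102       3    D      1020
6    66       2    C       660
The value at position 1, column 'fare_x10' is 660.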